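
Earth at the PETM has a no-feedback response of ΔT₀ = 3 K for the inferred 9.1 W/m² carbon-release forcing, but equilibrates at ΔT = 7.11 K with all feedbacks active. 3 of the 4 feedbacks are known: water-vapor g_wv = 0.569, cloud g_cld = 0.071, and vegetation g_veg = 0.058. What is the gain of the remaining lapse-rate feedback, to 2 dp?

Amplification A = ΔT/ΔT₀ = 7.11/3 = 2.37.
Total gain g = 1 − 1/A = 1 − 1/2.37 = 0.5781.
Known gains sum to 0.569 + 0.071 + 0.058 = 0.698.
g_lr = 0.5781 − 0.698 = -0.12.

-0.12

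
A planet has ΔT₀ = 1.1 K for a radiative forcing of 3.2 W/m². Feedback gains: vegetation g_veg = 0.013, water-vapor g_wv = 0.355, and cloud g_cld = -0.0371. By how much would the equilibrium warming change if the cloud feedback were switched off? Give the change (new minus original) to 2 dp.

0.10 K

Original: g = 0.3309, ΔT = 1.1/(1−0.3309) = 1.6440 K.
Without cloud: g' = 0.368, ΔT' = 1.1/(1−0.368) = 1.7405 K.
Change = 1.7405 − 1.6440 = 0.10 K.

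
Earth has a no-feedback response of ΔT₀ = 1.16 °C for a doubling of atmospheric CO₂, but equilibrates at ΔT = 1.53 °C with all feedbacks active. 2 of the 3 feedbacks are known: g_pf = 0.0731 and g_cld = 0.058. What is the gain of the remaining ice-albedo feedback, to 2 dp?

Amplification A = ΔT/ΔT₀ = 1.53/1.16 = 1.319.
Total gain g = 1 − 1/A = 1 − 1/1.319 = 0.2418.
Known gains sum to 0.0731 + 0.058 = 0.1311.
g_ice = 0.2418 − 0.1311 = 0.11.

0.11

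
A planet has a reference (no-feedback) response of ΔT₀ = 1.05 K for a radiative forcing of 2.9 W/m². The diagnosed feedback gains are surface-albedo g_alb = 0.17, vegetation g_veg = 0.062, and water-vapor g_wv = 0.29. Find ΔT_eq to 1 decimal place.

2.2 K

Total gain g = 0.17 + 0.062 + 0.29 = 0.522.
Amplification A = 1/(1 − 0.522) = 2.092.
ΔT = 1.05 × 2.092 = 2.2 K.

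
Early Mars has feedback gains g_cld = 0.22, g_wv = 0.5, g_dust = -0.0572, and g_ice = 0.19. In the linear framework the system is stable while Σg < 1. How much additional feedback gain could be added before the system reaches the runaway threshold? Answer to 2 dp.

Current total gain = 0.22 + 0.5 − 0.0572 + 0.19 = 0.8528.
Margin to runaway = 1 − 0.8528 = 0.15.

0.15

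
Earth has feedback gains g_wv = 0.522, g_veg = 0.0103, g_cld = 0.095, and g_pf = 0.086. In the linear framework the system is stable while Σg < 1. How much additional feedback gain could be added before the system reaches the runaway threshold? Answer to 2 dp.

Current total gain = 0.522 + 0.0103 + 0.095 + 0.086 = 0.7133.
Margin to runaway = 1 − 0.7133 = 0.29.

0.29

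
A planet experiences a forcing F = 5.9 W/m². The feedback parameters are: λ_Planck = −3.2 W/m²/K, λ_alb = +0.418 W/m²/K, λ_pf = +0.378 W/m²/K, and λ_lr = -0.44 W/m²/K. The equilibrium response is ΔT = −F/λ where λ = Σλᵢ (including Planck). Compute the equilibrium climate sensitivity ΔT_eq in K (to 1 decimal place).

Net feedback parameter λ = (−3.2) + (+0.418) + (+0.378) + (-0.44) = -2.844 W/m²/K.
ΔT = −F/λ = −5.9/(-2.844) = 2.1 K.

2.1 K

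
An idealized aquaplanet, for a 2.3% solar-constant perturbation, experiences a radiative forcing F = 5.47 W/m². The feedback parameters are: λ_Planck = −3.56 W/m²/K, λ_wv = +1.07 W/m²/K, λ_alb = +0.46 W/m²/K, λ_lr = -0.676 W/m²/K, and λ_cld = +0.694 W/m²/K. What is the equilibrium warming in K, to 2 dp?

2.72 K

Net feedback parameter λ = (−3.56) + (+1.07) + (+0.46) + (-0.676) + (+0.694) = -2.012 W/m²/K.
ΔT = −F/λ = −5.47/(-2.012) = 2.72 K.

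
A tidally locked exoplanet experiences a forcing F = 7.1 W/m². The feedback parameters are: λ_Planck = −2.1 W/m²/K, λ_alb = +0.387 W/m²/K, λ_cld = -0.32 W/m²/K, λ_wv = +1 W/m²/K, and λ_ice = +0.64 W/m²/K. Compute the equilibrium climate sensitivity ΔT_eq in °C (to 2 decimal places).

18.07 °C

Net feedback parameter λ = (−2.1) + (+0.387) + (-0.32) + (+1) + (+0.64) = -0.393 W/m²/K.
ΔT = −F/λ = −7.1/(-0.393) = 18.07 °C.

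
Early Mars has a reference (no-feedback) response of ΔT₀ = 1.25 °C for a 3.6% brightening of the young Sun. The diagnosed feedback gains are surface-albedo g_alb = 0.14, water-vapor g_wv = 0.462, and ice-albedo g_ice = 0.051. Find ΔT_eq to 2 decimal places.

3.60 °C

Total gain g = 0.14 + 0.462 + 0.051 = 0.653.
Amplification A = 1/(1 − 0.653) = 2.882.
ΔT = 1.25 × 2.882 = 3.60 °C.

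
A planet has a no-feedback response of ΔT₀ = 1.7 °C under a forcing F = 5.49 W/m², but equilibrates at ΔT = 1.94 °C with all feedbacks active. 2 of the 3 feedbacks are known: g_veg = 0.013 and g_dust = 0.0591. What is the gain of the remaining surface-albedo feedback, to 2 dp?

Amplification A = ΔT/ΔT₀ = 1.94/1.7 = 1.141.
Total gain g = 1 − 1/A = 1 − 1/1.141 = 0.1236.
Known gains sum to 0.013 + 0.0591 = 0.0721.
g_alb = 0.1236 − 0.0721 = 0.05.

0.05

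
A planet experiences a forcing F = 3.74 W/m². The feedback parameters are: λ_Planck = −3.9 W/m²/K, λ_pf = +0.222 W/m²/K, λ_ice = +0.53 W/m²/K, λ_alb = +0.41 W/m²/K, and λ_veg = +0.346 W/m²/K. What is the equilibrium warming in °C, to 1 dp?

Net feedback parameter λ = (−3.9) + (+0.222) + (+0.53) + (+0.41) + (+0.346) = -2.392 W/m²/K.
ΔT = −F/λ = −3.74/(-2.392) = 1.6 °C.

1.6 °C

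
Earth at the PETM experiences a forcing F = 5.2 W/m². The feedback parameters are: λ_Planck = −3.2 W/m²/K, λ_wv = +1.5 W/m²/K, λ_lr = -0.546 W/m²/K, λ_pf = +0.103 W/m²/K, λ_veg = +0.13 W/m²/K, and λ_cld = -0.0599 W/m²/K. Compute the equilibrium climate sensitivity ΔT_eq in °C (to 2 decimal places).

Net feedback parameter λ = (−3.2) + (+1.5) + (-0.546) + (+0.103) + (+0.13) + (-0.0599) = -2.0729 W/m²/K.
ΔT = −F/λ = −5.2/(-2.0729) = 2.51 °C.

2.51 °C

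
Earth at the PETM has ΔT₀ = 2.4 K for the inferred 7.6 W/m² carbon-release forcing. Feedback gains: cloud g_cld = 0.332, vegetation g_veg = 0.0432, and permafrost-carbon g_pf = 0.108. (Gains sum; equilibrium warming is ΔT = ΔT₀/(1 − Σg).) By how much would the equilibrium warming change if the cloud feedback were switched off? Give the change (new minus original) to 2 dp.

-1.82 K

Original: g = 0.4832, ΔT = 2.4/(1−0.4832) = 4.6440 K.
Without cloud: g' = 0.1512, ΔT' = 2.4/(1−0.1512) = 2.8275 K.
Change = 2.8275 − 4.6440 = -1.82 K.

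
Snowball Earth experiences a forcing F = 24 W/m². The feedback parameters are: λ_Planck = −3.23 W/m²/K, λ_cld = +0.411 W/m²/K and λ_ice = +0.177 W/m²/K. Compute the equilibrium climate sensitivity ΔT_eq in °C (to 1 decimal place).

Net feedback parameter λ = (−3.23) + (+0.411) + (+0.177) = -2.642 W/m²/K.
ΔT = −F/λ = −24/(-2.642) = 9.1 °C.

9.1 °C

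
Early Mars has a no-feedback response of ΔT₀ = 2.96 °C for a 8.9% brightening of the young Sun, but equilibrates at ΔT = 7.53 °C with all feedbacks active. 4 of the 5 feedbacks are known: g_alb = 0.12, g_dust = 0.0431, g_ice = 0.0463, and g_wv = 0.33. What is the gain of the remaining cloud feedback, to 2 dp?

0.07

Amplification A = ΔT/ΔT₀ = 7.53/2.96 = 2.544.
Total gain g = 1 − 1/A = 1 − 1/2.544 = 0.6069.
Known gains sum to 0.12 + 0.0431 + 0.0463 + 0.33 = 0.5394.
g_cld = 0.6069 − 0.5394 = 0.07.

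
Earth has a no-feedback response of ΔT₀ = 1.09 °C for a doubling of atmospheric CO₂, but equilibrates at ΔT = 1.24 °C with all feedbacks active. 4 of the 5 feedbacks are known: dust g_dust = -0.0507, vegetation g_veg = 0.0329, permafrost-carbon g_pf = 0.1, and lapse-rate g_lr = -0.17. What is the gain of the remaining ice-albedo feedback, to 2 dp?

0.21

Amplification A = ΔT/ΔT₀ = 1.24/1.09 = 1.138.
Total gain g = 1 − 1/A = 1 − 1/1.138 = 0.1213.
Known gains sum to -0.0507 + 0.0329 + 0.1 − 0.17 = -0.0878.
g_ice = 0.1213 + 0.0878 = 0.21.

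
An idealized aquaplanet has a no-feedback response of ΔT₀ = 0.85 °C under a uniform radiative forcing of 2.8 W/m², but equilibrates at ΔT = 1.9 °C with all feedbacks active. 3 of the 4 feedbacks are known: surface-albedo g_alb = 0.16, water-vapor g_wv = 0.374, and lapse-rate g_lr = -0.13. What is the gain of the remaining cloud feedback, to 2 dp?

0.15

Amplification A = ΔT/ΔT₀ = 1.9/0.85 = 2.235.
Total gain g = 1 − 1/A = 1 − 1/2.235 = 0.5526.
Known gains sum to 0.16 + 0.374 − 0.13 = 0.404.
g_cld = 0.5526 − 0.404 = 0.15.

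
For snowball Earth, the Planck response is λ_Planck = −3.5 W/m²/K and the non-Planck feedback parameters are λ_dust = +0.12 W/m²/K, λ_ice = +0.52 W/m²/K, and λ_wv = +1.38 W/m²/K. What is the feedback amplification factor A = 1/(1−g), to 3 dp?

2.365

Convert to gains: g_dust = 0.12/3.5 = 0.03429; g_ice = 0.52/3.5 = 0.1486; g_wv = 1.38/3.5 = 0.3943.
Total gain g = 0.57719.
A = 1/(1 − 0.57719) = 2.365.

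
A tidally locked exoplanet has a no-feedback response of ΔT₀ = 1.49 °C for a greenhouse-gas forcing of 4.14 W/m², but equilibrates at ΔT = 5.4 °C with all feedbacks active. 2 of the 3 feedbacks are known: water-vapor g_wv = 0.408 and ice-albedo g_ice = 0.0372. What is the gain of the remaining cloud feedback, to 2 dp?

0.28

Amplification A = ΔT/ΔT₀ = 5.4/1.49 = 3.624.
Total gain g = 1 − 1/A = 1 − 1/3.624 = 0.7241.
Known gains sum to 0.408 + 0.0372 = 0.4452.
g_cld = 0.7241 − 0.4452 = 0.28.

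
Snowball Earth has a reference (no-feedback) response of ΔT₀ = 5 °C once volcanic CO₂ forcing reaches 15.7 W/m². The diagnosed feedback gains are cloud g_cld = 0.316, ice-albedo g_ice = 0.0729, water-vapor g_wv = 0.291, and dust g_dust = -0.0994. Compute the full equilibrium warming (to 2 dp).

11.92 °C

Total gain g = 0.316 + 0.0729 + 0.291 − 0.0994 = 0.5805.
Amplification A = 1/(1 − 0.5805) = 2.384.
ΔT = 5 × 2.384 = 11.92 °C.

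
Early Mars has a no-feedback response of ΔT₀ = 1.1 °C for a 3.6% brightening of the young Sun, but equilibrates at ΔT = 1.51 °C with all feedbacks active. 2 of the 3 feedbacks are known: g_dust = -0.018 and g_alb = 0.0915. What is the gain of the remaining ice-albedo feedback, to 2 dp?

Amplification A = ΔT/ΔT₀ = 1.51/1.1 = 1.373.
Total gain g = 1 − 1/A = 1 − 1/1.373 = 0.2717.
Known gains sum to -0.018 + 0.0915 = 0.0735.
g_ice = 0.2717 − 0.0735 = 0.20.

0.20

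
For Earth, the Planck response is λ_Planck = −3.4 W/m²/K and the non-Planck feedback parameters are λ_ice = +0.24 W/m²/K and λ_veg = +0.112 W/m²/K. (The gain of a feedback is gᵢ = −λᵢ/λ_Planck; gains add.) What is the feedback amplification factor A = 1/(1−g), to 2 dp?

Convert to gains: g_ice = 0.24/3.4 = 0.07059; g_veg = 0.112/3.4 = 0.03294.
Total gain g = 0.10353.
A = 1/(1 − 0.10353) = 1.12.

1.12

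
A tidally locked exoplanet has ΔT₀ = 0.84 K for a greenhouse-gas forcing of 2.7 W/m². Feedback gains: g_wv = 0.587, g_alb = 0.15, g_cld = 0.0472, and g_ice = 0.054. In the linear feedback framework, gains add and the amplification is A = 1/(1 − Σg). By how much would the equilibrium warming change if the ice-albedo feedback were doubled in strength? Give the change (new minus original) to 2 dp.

2.60 K

Original: g = 0.8382, ΔT = 0.84/(1−0.8382) = 5.1916 K.
With doubled ice-albedo: g' = 0.8922, ΔT' = 0.84/(1−0.8922) = 7.7922 K.
Change = 7.7922 − 5.1916 = 2.60 K.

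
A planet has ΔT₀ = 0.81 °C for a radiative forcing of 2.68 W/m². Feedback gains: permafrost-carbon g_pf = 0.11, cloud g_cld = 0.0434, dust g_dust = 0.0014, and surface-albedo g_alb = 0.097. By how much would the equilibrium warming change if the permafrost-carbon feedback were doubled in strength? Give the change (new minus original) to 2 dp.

Original: g = 0.2518, ΔT = 0.81/(1−0.2518) = 1.0826 °C.
With doubled permafrost-carbon: g' = 0.3618, ΔT' = 0.81/(1−0.3618) = 1.2692 °C.
Change = 1.2692 − 1.0826 = 0.19 °C.

0.19 °C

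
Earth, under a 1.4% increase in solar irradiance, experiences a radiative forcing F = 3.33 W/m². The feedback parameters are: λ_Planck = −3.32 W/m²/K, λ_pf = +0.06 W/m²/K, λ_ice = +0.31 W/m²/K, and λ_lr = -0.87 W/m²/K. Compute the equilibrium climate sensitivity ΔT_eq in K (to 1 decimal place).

Net feedback parameter λ = (−3.32) + (+0.06) + (+0.31) + (-0.87) = -3.82 W/m²/K.
ΔT = −F/λ = −3.33/(-3.82) = 0.9 K.

0.9 K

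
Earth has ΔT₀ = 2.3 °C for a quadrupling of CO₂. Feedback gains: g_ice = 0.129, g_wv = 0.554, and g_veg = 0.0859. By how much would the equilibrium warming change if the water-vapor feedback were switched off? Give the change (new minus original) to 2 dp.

Original: g = 0.7689, ΔT = 2.3/(1−0.7689) = 9.9524 °C.
Without water-vapor: g' = 0.2149, ΔT' = 2.3/(1−0.2149) = 2.9296 °C.
Change = 2.9296 − 9.9524 = -7.02 °C.

-7.02 °C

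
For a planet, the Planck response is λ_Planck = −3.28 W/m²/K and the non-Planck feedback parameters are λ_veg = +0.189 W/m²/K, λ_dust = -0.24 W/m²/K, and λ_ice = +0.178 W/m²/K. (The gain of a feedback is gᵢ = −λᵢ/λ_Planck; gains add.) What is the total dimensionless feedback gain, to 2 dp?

0.04

Convert to gains: g_veg = 0.189/3.28 = 0.05762; g_dust = -0.24/3.28 = -0.07317; g_ice = 0.178/3.28 = 0.05427.
Total gain g = 0.03872.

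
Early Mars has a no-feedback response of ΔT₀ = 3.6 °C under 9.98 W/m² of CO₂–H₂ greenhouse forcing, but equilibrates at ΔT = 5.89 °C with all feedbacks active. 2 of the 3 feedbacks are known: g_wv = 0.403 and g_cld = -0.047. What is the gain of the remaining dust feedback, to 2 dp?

Amplification A = ΔT/ΔT₀ = 5.89/3.6 = 1.636.
Total gain g = 1 − 1/A = 1 − 1/1.636 = 0.3888.
Known gains sum to 0.403 − 0.047 = 0.356.
g_dust = 0.3888 − 0.356 = 0.03.

0.03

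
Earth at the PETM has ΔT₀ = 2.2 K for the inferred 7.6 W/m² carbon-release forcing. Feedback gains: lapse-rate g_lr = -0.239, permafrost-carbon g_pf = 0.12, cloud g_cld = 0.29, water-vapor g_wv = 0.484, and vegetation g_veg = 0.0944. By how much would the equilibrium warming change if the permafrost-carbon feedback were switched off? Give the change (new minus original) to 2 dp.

-2.84 K

Original: g = 0.7494, ΔT = 2.2/(1−0.7494) = 8.7789 K.
Without permafrost-carbon: g' = 0.6294, ΔT' = 2.2/(1−0.6294) = 5.9363 K.
Change = 5.9363 − 8.7789 = -2.84 K.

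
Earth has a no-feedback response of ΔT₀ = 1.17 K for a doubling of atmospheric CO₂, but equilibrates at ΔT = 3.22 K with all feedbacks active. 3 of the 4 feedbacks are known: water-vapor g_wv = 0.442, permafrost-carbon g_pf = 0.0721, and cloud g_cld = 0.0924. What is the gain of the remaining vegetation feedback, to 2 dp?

Amplification A = ΔT/ΔT₀ = 3.22/1.17 = 2.752.
Total gain g = 1 − 1/A = 1 − 1/2.752 = 0.6366.
Known gains sum to 0.442 + 0.0721 + 0.0924 = 0.6065.
g_veg = 0.6366 − 0.6065 = 0.03.

0.03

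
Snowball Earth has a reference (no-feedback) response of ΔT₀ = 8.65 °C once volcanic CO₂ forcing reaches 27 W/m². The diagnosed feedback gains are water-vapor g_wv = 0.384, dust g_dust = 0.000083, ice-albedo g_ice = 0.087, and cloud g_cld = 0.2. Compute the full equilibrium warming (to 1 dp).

26.3 °C

Total gain g = 0.384 + 0.000083 + 0.087 + 0.2 = 0.671083.
Amplification A = 1/(1 − 0.671083) = 3.04.
ΔT = 8.65 × 3.04 = 26.3 °C.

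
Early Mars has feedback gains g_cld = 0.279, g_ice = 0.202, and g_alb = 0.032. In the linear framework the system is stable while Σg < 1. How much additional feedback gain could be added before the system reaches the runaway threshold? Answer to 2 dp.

Current total gain = 0.279 + 0.202 + 0.032 = 0.513.
Margin to runaway = 1 − 0.513 = 0.49.

0.49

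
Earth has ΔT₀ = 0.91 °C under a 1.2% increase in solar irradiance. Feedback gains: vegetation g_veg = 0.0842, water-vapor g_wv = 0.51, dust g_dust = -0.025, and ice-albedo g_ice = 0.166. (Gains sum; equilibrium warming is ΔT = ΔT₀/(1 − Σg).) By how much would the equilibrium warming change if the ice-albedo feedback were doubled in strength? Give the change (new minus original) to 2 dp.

5.77 °C

Original: g = 0.7352, ΔT = 0.91/(1−0.7352) = 3.4366 °C.
With doubled ice-albedo: g' = 0.9012, ΔT' = 0.91/(1−0.9012) = 9.2105 °C.
Change = 9.2105 − 3.4366 = 5.77 °C.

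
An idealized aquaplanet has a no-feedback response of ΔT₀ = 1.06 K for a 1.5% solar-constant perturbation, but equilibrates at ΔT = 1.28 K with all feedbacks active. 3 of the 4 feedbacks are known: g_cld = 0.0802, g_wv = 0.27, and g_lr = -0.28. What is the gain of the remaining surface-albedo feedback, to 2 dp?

Amplification A = ΔT/ΔT₀ = 1.28/1.06 = 1.208.
Total gain g = 1 − 1/A = 1 − 1/1.208 = 0.1722.
Known gains sum to 0.0802 + 0.27 − 0.28 = 0.0702.
g_alb = 0.1722 − 0.0702 = 0.10.

0.10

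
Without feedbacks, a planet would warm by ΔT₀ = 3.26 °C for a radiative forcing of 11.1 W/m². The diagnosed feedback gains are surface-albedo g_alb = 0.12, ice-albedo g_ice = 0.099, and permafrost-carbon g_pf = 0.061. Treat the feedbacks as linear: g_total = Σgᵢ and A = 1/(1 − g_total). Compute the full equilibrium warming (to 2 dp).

4.53 °C

Total gain g = 0.12 + 0.099 + 0.061 = 0.28.
Amplification A = 1/(1 − 0.28) = 1.389.
ΔT = 3.26 × 1.389 = 4.53 °C.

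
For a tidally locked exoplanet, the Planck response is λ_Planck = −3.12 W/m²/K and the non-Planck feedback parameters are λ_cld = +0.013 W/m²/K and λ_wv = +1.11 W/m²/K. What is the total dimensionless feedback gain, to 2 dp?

0.36

Convert to gains: g_cld = 0.013/3.12 = 0.004167; g_wv = 1.11/3.12 = 0.3558.
Total gain g = 0.359967.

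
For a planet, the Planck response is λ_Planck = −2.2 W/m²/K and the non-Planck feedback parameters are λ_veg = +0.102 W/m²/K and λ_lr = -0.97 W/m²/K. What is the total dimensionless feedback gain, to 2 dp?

-0.39

Convert to gains: g_veg = 0.102/2.2 = 0.04636; g_lr = -0.97/2.2 = -0.4409.
Total gain g = -0.39454.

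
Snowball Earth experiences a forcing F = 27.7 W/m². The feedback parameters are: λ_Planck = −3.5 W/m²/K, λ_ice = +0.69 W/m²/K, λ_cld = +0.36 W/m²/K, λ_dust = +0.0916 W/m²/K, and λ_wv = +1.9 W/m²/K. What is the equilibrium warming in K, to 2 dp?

Net feedback parameter λ = (−3.5) + (+0.69) + (+0.36) + (+0.0916) + (+1.9) = -0.4584 W/m²/K.
ΔT = −F/λ = −27.7/(-0.4584) = 60.43 K.

60.43 K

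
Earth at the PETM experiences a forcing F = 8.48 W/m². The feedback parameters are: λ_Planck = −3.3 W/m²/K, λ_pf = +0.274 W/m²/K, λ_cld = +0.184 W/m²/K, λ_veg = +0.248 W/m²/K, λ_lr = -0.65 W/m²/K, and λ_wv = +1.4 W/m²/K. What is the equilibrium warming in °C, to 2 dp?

4.60 °C

Net feedback parameter λ = (−3.3) + (+0.274) + (+0.184) + (+0.248) + (-0.65) + (+1.4) = -1.844 W/m²/K.
ΔT = −F/λ = −8.48/(-1.844) = 4.60 °C.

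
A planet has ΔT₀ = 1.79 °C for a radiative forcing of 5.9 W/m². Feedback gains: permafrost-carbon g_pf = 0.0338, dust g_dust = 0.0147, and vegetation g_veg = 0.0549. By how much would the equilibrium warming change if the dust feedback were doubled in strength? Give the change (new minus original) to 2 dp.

0.03 °C

Original: g = 0.1034, ΔT = 1.79/(1−0.1034) = 1.9964 °C.
With doubled dust: g' = 0.1181, ΔT' = 1.79/(1−0.1181) = 2.0297 °C.
Change = 2.0297 − 1.9964 = 0.03 °C.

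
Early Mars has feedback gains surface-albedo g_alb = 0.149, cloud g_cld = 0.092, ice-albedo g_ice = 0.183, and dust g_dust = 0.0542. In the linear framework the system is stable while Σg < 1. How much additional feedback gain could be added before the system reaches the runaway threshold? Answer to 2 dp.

Current total gain = 0.149 + 0.092 + 0.183 + 0.0542 = 0.4782.
Margin to runaway = 1 − 0.4782 = 0.52.

0.52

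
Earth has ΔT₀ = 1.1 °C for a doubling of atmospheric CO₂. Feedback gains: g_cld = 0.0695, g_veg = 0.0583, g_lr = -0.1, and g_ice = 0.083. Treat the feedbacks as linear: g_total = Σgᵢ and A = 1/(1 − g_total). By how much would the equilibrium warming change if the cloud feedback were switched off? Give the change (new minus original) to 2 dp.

Original: g = 0.1108, ΔT = 1.1/(1−0.1108) = 1.2371 °C.
Without cloud: g' = 0.0413, ΔT' = 1.1/(1−0.0413) = 1.1474 °C.
Change = 1.1474 − 1.2371 = -0.09 °C.

-0.09 °C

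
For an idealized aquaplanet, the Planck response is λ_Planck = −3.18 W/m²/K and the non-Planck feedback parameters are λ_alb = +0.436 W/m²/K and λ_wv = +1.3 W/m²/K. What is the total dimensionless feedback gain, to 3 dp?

0.546

Convert to gains: g_alb = 0.436/3.18 = 0.1371; g_wv = 1.3/3.18 = 0.4088.
Total gain g = 0.5459.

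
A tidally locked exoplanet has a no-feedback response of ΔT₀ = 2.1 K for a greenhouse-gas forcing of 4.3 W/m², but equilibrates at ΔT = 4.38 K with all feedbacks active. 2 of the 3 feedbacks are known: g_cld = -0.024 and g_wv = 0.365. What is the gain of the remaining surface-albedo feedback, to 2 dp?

0.18

Amplification A = ΔT/ΔT₀ = 4.38/2.1 = 2.086.
Total gain g = 1 − 1/A = 1 − 1/2.086 = 0.5206.
Known gains sum to -0.024 + 0.365 = 0.341.
g_alb = 0.5206 − 0.341 = 0.18.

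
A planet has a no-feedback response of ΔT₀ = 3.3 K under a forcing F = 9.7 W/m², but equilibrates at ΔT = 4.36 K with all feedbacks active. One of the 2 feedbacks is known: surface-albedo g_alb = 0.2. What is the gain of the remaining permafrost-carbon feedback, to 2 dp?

0.04

Amplification A = ΔT/ΔT₀ = 4.36/3.3 = 1.321.
Total gain g = 1 − 1/A = 1 − 1/1.321 = 0.243.
The known gain is 0.2.
g_pf = 0.243 − 0.2 = 0.04.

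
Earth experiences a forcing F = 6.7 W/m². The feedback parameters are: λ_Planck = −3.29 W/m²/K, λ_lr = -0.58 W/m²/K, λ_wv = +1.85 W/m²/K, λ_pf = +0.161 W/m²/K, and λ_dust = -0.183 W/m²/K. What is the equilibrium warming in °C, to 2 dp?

3.28 °C

Net feedback parameter λ = (−3.29) + (-0.58) + (+1.85) + (+0.161) + (-0.183) = -2.042 W/m²/K.
ΔT = −F/λ = −6.7/(-2.042) = 3.28 °C.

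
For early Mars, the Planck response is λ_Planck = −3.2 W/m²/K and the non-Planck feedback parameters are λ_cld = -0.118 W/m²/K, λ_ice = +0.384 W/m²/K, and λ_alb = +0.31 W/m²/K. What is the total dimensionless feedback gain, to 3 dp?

0.180

Convert to gains: g_cld = -0.118/3.2 = -0.03687; g_ice = 0.384/3.2 = 0.12; g_alb = 0.31/3.2 = 0.09687.
Total gain g = 0.18.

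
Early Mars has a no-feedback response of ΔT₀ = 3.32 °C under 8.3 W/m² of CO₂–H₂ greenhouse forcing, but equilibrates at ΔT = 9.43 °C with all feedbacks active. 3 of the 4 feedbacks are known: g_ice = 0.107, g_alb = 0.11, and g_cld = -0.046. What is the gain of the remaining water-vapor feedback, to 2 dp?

0.48

Amplification A = ΔT/ΔT₀ = 9.43/3.32 = 2.84.
Total gain g = 1 − 1/A = 1 − 1/2.84 = 0.6479.
Known gains sum to 0.107 + 0.11 − 0.046 = 0.171.
g_wv = 0.6479 − 0.171 = 0.48.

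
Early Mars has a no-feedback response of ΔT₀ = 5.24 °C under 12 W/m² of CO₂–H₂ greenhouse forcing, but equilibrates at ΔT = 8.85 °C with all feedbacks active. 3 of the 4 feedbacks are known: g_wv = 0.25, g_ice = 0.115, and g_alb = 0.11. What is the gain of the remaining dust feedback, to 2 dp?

Amplification A = ΔT/ΔT₀ = 8.85/5.24 = 1.689.
Total gain g = 1 − 1/A = 1 − 1/1.689 = 0.4079.
Known gains sum to 0.25 + 0.115 + 0.11 = 0.475.
g_dust = 0.4079 − 0.475 = -0.07.

-0.07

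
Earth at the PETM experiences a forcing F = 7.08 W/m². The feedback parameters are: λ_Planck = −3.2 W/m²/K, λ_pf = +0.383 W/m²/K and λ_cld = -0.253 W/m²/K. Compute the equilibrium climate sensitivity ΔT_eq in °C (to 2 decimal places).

2.31 °C

Net feedback parameter λ = (−3.2) + (+0.383) + (-0.253) = -3.07 W/m²/K.
ΔT = −F/λ = −7.08/(-3.07) = 2.31 °C.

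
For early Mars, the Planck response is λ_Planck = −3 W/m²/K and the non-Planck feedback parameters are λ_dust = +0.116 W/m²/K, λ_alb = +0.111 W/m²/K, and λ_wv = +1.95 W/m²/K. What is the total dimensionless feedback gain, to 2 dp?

0.73

Convert to gains: g_dust = 0.116/3 = 0.03867; g_alb = 0.111/3 = 0.037; g_wv = 1.95/3 = 0.65.
Total gain g = 0.72567.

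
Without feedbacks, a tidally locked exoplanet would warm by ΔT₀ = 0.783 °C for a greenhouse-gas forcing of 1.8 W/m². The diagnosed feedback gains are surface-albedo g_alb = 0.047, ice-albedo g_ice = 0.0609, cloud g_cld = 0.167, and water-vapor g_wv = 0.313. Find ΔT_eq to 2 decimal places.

Total gain g = 0.047 + 0.0609 + 0.167 + 0.313 = 0.5879.
Amplification A = 1/(1 − 0.5879) = 2.427.
ΔT = 0.783 × 2.427 = 1.90 °C.

1.90 °C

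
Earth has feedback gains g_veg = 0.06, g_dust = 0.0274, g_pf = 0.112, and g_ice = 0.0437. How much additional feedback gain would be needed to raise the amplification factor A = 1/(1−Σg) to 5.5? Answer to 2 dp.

0.58

Current total gain = 0.2431.
Target gain for A = 5.5: g* = 1 − 1/5.5 = 0.8182.
Additional gain needed = 0.8182 − 0.2431 = 0.58.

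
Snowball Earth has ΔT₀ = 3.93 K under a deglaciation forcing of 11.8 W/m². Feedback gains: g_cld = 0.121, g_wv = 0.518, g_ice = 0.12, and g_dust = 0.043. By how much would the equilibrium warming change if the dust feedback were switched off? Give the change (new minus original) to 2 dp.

Original: g = 0.802, ΔT = 3.93/(1−0.802) = 19.8485 K.
Without dust: g' = 0.759, ΔT' = 3.93/(1−0.759) = 16.3071 K.
Change = 16.3071 − 19.8485 = -3.54 K.

-3.54 K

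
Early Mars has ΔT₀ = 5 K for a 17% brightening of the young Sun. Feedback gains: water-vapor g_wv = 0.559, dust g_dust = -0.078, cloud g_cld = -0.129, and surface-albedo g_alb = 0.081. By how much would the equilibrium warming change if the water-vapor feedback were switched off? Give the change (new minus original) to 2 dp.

Original: g = 0.433, ΔT = 5/(1−0.433) = 8.8183 K.
Without water-vapor: g' = -0.126, ΔT' = 5/(1+0.126) = 4.4405 K.
Change = 4.4405 − 8.8183 = -4.38 K.

-4.38 K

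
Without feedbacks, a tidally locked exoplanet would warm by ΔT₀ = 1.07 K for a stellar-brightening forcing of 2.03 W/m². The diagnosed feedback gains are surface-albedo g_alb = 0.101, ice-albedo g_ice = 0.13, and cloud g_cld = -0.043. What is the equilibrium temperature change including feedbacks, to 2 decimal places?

Total gain g = 0.101 + 0.13 − 0.043 = 0.188.
Amplification A = 1/(1 − 0.188) = 1.232.
ΔT = 1.07 × 1.232 = 1.32 K.

1.32 K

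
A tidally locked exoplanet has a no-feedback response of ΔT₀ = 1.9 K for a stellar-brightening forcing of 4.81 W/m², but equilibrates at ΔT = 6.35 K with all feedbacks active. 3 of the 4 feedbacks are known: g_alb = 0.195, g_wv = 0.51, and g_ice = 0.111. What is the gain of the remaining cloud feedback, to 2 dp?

-0.12

Amplification A = ΔT/ΔT₀ = 6.35/1.9 = 3.342.
Total gain g = 1 − 1/A = 1 − 1/3.342 = 0.7008.
Known gains sum to 0.195 + 0.51 + 0.111 = 0.816.
g_cld = 0.7008 − 0.816 = -0.12.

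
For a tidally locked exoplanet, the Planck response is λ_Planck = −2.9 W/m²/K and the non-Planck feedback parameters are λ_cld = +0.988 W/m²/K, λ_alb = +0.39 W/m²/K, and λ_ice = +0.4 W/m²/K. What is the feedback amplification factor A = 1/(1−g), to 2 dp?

2.58

Convert to gains: g_cld = 0.988/2.9 = 0.3407; g_alb = 0.39/2.9 = 0.1345; g_ice = 0.4/2.9 = 0.1379.
Total gain g = 0.6131.
A = 1/(1 − 0.6131) = 2.58.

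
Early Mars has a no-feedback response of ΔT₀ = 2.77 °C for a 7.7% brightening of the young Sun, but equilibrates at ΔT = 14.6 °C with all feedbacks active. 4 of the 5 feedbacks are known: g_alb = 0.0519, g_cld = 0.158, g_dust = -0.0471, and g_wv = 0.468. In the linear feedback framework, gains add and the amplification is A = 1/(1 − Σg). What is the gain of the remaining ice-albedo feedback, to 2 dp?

0.18

Amplification A = ΔT/ΔT₀ = 14.6/2.77 = 5.271.
Total gain g = 1 − 1/A = 1 − 1/5.271 = 0.8103.
Known gains sum to 0.0519 + 0.158 − 0.0471 + 0.468 = 0.6308.
g_ice = 0.8103 − 0.6308 = 0.18.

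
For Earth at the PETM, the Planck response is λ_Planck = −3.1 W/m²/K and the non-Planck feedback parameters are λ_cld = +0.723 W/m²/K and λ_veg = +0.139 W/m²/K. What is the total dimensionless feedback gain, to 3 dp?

0.278

Convert to gains: g_cld = 0.723/3.1 = 0.2332; g_veg = 0.139/3.1 = 0.04484.
Total gain g = 0.27804.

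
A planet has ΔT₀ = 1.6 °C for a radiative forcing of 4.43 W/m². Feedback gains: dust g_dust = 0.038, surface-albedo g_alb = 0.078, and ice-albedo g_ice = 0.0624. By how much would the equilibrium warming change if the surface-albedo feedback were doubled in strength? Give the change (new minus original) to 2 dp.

0.20 °C

Original: g = 0.1784, ΔT = 1.6/(1−0.1784) = 1.9474 °C.
With doubled surface-albedo: g' = 0.2564, ΔT' = 1.6/(1−0.2564) = 2.1517 °C.
Change = 2.1517 − 1.9474 = 0.20 °C.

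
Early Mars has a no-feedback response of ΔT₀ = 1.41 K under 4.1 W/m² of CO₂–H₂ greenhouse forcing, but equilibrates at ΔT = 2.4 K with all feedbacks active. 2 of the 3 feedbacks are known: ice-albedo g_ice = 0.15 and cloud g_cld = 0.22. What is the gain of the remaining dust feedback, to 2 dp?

Amplification A = ΔT/ΔT₀ = 2.4/1.41 = 1.702.
Total gain g = 1 − 1/A = 1 − 1/1.702 = 0.4125.
Known gains sum to 0.15 + 0.22 = 0.37.
g_dust = 0.4125 − 0.37 = 0.04.

0.04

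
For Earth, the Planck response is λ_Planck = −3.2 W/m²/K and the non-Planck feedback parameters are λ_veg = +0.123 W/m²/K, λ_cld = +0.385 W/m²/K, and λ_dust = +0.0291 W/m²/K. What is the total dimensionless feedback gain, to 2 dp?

0.17

Convert to gains: g_veg = 0.123/3.2 = 0.03844; g_cld = 0.385/3.2 = 0.1203; g_dust = 0.0291/3.2 = 0.009094.
Total gain g = 0.167834.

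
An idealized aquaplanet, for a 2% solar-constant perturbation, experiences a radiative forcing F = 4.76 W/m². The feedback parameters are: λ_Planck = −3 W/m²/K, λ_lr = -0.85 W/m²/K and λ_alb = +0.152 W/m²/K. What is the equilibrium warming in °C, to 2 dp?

1.29 °C

Net feedback parameter λ = (−3) + (-0.85) + (+0.152) = -3.698 W/m²/K.
ΔT = −F/λ = −4.76/(-3.698) = 1.29 °C.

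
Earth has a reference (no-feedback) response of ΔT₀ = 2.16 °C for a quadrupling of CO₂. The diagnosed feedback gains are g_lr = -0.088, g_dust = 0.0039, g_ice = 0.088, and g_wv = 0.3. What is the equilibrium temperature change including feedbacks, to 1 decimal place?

Total gain g = -0.088 + 0.0039 + 0.088 + 0.3 = 0.3039.
Amplification A = 1/(1 − 0.3039) = 1.437.
ΔT = 2.16 × 1.437 = 3.1 °C.

3.1 °C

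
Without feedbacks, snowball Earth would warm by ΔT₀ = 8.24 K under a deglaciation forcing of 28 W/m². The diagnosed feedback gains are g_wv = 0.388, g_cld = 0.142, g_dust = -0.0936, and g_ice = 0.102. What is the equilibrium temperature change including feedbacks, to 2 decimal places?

17.85 K

Total gain g = 0.388 + 0.142 − 0.0936 + 0.102 = 0.5384.
Amplification A = 1/(1 − 0.5384) = 2.166.
ΔT = 8.24 × 2.166 = 17.85 K.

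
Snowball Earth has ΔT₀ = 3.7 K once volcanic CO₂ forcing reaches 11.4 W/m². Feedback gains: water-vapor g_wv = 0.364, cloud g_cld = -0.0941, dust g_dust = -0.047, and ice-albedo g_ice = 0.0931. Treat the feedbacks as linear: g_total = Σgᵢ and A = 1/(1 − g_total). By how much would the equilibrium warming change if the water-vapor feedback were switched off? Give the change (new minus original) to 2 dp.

-1.88 K

Original: g = 0.316, ΔT = 3.7/(1−0.316) = 5.4094 K.
Without water-vapor: g' = -0.048, ΔT' = 3.7/(1+0.048) = 3.5305 K.
Change = 3.5305 − 5.4094 = -1.88 K.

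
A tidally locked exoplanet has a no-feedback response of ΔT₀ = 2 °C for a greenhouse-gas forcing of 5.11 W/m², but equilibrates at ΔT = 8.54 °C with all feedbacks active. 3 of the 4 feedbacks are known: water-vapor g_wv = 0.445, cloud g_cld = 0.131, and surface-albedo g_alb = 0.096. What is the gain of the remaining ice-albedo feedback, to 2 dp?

0.09

Amplification A = ΔT/ΔT₀ = 8.54/2 = 4.27.
Total gain g = 1 − 1/A = 1 − 1/4.27 = 0.7658.
Known gains sum to 0.445 + 0.131 + 0.096 = 0.672.
g_ice = 0.7658 − 0.672 = 0.09.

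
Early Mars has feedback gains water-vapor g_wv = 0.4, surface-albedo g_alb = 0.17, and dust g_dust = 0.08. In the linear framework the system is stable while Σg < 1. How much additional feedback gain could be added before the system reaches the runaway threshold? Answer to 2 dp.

0.35

Current total gain = 0.4 + 0.17 + 0.08 = 0.65.
Margin to runaway = 1 − 0.65 = 0.35.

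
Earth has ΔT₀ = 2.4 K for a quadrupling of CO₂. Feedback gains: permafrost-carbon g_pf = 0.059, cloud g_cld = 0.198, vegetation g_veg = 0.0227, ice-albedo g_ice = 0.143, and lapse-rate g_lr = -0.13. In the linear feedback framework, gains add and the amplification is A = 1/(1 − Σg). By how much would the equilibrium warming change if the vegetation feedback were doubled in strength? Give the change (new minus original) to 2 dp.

0.11 K

Original: g = 0.2927, ΔT = 2.4/(1−0.2927) = 3.3932 K.
With doubled vegetation: g' = 0.3154, ΔT' = 2.4/(1−0.3154) = 3.5057 K.
Change = 3.5057 − 3.3932 = 0.11 K.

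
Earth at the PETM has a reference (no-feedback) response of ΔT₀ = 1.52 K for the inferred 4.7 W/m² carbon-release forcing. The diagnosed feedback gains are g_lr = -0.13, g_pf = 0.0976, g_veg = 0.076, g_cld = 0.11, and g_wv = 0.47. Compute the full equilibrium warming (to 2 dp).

4.04 K

Total gain g = -0.13 + 0.0976 + 0.076 + 0.11 + 0.47 = 0.6236.
Amplification A = 1/(1 − 0.6236) = 2.657.
ΔT = 1.52 × 2.657 = 4.04 K.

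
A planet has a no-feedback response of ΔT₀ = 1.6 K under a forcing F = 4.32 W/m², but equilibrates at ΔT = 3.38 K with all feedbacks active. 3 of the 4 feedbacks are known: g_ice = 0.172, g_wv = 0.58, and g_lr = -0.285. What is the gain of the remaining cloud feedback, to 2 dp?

Amplification A = ΔT/ΔT₀ = 3.38/1.6 = 2.112.
Total gain g = 1 − 1/A = 1 − 1/2.112 = 0.5265.
Known gains sum to 0.172 + 0.58 − 0.285 = 0.467.
g_cld = 0.5265 − 0.467 = 0.06.

0.06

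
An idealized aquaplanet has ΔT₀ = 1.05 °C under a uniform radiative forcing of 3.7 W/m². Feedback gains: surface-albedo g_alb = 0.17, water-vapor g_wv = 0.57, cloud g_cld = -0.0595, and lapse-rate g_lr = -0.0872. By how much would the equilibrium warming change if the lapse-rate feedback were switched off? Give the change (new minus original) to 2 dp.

Original: g = 0.5933, ΔT = 1.05/(1−0.5933) = 2.5818 °C.
Without lapse-rate: g' = 0.6805, ΔT' = 1.05/(1−0.6805) = 3.2864 °C.
Change = 3.2864 − 2.5818 = 0.70 °C.

0.70 °C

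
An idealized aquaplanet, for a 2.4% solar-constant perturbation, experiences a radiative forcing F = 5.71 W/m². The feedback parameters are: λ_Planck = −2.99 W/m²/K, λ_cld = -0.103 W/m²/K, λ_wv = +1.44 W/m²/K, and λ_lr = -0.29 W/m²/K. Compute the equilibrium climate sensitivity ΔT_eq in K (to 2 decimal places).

Net feedback parameter λ = (−2.99) + (-0.103) + (+1.44) + (-0.29) = -1.943 W/m²/K.
ΔT = −F/λ = −5.71/(-1.943) = 2.94 K.

2.94 K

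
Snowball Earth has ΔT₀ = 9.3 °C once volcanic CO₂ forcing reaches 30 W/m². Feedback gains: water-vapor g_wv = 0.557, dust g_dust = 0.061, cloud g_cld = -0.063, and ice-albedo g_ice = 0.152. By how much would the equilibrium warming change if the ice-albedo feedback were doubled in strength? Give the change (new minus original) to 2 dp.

Original: g = 0.707, ΔT = 9.3/(1−0.707) = 31.7406 °C.
With doubled ice-albedo: g' = 0.859, ΔT' = 9.3/(1−0.859) = 65.9574 °C.
Change = 65.9574 − 31.7406 = 34.22 °C.

34.22 °C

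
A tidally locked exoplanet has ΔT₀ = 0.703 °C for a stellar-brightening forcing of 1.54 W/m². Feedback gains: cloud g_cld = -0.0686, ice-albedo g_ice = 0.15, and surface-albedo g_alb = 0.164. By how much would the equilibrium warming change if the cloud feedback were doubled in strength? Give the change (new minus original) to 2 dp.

Original: g = 0.2454, ΔT = 0.703/(1−0.2454) = 0.9316 °C.
With doubled cloud: g' = 0.1768, ΔT' = 0.703/(1−0.1768) = 0.8540 °C.
Change = 0.8540 − 0.9316 = -0.08 °C.

-0.08 °C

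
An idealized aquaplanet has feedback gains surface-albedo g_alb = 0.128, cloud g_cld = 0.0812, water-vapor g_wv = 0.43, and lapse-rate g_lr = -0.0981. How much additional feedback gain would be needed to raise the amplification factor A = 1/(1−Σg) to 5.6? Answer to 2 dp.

0.28

Current total gain = 0.5411.
Target gain for A = 5.6: g* = 1 − 1/5.6 = 0.8214.
Additional gain needed = 0.8214 − 0.5411 = 0.28.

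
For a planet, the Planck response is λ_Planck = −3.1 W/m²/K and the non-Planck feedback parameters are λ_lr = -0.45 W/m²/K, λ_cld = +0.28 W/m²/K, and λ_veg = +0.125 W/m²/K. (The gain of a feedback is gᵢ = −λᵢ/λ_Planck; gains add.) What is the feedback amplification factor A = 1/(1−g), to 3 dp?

Convert to gains: g_lr = -0.45/3.1 = -0.1452; g_cld = 0.28/3.1 = 0.09032; g_veg = 0.125/3.1 = 0.04032.
Total gain g = -0.01456.
A = 1/(1 + 0.01456) = 0.986.

0.986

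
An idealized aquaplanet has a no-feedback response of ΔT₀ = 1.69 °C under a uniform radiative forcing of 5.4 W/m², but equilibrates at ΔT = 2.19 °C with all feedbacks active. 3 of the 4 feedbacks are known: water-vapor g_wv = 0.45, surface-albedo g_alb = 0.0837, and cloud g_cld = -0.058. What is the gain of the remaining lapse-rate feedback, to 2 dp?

-0.25

Amplification A = ΔT/ΔT₀ = 2.19/1.69 = 1.296.
Total gain g = 1 − 1/A = 1 − 1/1.296 = 0.2284.
Known gains sum to 0.45 + 0.0837 − 0.058 = 0.4757.
g_lr = 0.2284 − 0.4757 = -0.25.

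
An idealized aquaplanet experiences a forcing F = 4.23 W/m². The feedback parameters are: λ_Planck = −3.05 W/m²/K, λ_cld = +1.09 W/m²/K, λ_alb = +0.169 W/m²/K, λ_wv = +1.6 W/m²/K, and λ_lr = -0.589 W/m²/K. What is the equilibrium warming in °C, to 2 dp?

5.42 °C

Net feedback parameter λ = (−3.05) + (+1.09) + (+0.169) + (+1.6) + (-0.589) = -0.78 W/m²/K.
ΔT = −F/λ = −4.23/(-0.78) = 5.42 °C.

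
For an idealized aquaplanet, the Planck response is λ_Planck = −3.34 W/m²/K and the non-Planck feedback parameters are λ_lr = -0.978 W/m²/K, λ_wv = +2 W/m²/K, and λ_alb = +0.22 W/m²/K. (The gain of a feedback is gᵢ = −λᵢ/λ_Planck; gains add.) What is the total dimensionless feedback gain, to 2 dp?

0.37

Convert to gains: g_lr = -0.978/3.34 = -0.2928; g_wv = 2/3.34 = 0.5988; g_alb = 0.22/3.34 = 0.06587.
Total gain g = 0.37187.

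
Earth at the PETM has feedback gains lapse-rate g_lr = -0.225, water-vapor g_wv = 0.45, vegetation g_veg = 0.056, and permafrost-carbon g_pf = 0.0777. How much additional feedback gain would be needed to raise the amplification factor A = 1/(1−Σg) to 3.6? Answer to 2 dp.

0.36

Current total gain = 0.3587.
Target gain for A = 3.6: g* = 1 − 1/3.6 = 0.7222.
Additional gain needed = 0.7222 − 0.3587 = 0.36.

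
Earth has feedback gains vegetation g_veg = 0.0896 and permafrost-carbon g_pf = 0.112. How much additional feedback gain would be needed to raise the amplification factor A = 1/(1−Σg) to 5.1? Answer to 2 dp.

0.60

Current total gain = 0.2016.
Target gain for A = 5.1: g* = 1 − 1/5.1 = 0.8039.
Additional gain needed = 0.8039 − 0.2016 = 0.60.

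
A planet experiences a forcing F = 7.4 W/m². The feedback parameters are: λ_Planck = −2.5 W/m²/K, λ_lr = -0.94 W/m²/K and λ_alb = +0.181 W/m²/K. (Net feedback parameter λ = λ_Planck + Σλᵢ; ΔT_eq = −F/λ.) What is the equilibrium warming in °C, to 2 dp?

Net feedback parameter λ = (−2.5) + (-0.94) + (+0.181) = -3.259 W/m²/K.
ΔT = −F/λ = −7.4/(-3.259) = 2.27 °C.

2.27 °C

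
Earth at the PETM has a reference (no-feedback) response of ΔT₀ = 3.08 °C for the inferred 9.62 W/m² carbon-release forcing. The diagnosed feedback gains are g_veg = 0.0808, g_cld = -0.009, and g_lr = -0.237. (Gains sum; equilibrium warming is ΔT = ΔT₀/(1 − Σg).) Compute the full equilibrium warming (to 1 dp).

2.6 °C

Total gain g = 0.0808 − 0.009 − 0.237 = -0.1652.
Amplification A = 1/(1 + 0.1652) = 0.8582.
ΔT = 3.08 × 0.8582 = 2.6 °C.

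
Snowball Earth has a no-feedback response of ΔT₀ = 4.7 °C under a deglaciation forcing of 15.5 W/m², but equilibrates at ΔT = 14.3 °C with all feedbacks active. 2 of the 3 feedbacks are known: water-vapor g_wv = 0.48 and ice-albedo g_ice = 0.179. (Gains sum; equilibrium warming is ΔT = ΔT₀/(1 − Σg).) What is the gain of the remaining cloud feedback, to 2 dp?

0.01

Amplification A = ΔT/ΔT₀ = 14.3/4.7 = 3.043.
Total gain g = 1 − 1/A = 1 − 1/3.043 = 0.6714.
Known gains sum to 0.48 + 0.179 = 0.659.
g_cld = 0.6714 − 0.659 = 0.01.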